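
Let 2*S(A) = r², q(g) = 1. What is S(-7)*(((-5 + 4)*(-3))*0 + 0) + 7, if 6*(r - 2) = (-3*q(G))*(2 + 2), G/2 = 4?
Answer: 7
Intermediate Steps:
G = 8 (G = 2*4 = 8)
r = 0 (r = 2 + ((-3*1)*(2 + 2))/6 = 2 + (-3*4)/6 = 2 + (⅙)*(-12) = 2 - 2 = 0)
S(A) = 0 (S(A) = (½)*0² = (½)*0 = 0)
S(-7)*(((-5 + 4)*(-3))*0 + 0) + 7 = 0*(((-5 + 4)*(-3))*0 + 0) + 7 = 0*(-1*(-3)*0 + 0) + 7 = 0*(3*0 + 0) + 7 = 0*(0 + 0) + 7 = 0*0 + 7 = 0 + 7 = 7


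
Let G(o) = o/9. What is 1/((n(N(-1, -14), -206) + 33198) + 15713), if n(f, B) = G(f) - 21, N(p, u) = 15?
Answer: 3/146675 ≈ 2.0453e-5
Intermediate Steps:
G(o) = o/9 (G(o) = o*(⅑) = o/9)
n(f, B) = -21 + f/9 (n(f, B) = f/9 - 21 = -21 + f/9)
1/((n(N(-1, -14), -206) + 33198) + 15713) = 1/(((-21 + (⅑)*15) + 33198) + 15713) = 1/(((-21 + 5/3) + 33198) + 15713) = 1/((-58/3 + 33198) + 15713) = 1/(99536/3 + 15713) = 1/(146675/3) = 3/146675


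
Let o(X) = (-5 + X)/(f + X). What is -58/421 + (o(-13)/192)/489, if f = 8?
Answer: -1512219/10979680 ≈ -0.13773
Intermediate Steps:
o(X) = (-5 + X)/(8 + X)
-58/421 + (o(-13)/192)/489 = -58/421 + (((-5 - 13)/(8 - 13))/192)/489 = -58*1/421 + ((-18/(-5))*(1/192))*(1/489) = -58/421 + (-1/5*(-18)*(1/192))*(1/489) = -58/421 + ((18/5)*(1/192))*(1/489) = -58/421 + (3/160)*(1/489) = -58/421 + 1/26080 = -1512219/10979680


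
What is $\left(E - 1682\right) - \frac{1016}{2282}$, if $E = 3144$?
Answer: $\frac{1667634}{1141} \approx 1461.6$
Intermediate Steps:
$\left(E - 1682\right) - \frac{1016}{2282} = \left(3144 - 1682\right) - \frac{1016}{2282} = 1462 - \frac{508}{1141} = \frac{1667634}{1141}$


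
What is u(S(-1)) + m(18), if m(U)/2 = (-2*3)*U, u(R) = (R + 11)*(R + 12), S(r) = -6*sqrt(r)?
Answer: -120 - 138*I ≈ -120.0 - 138.0*I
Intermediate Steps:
u(R) = (11 + R)*(12 + R)
m(U) = -12*U (m(U) = 2*((-2*3)*U) = 2*(-6*U) = -12*U)
u(S(-1)) + m(18) = (132 + (-6*I)**2 + 23*(-6*I)) - 12*18 = (132 + (-6*I)**2 + 23*(-6*I)) - 216 = (132 - 36 - 138*I) - 216 = (96 - 138*I) - 216 = -120 - 138*I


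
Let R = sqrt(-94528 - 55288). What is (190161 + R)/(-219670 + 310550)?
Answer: 190161/90880 + I*sqrt(37454)/45440 ≈ 2.0924 + 0.004259*I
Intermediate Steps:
R = 2*I*sqrt(37454) (R = sqrt(-149816) = 2*I*sqrt(37454) ≈ 387.06*I)
(190161 + R)/(-219670 + 310550) = (190161 + 2*I*sqrt(37454))/(-219670 + 310550) = (190161 + 2*I*sqrt(37454))/90880 = (190161 + 2*I*sqrt(37454))*(1/90880) = 190161/90880 + I*sqrt(37454)/45440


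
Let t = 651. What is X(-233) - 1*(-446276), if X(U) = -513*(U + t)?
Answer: 231842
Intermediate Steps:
X(U) = -333963 - 513*U (X(U) = -513*(U + 651) = -513*(651 + U) = -333963 - 513*U)
X(-233) - 1*(-446276) = (-333963 - 513*(-233)) - 1*(-446276) = (-333963 + 119529) + 446276 = -214434 + 446276 = 231842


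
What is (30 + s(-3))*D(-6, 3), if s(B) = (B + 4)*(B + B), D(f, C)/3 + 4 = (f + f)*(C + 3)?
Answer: -5472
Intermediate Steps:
D(f, C) = -12 + 6*f*(3 + C) (D(f, C) = -12 + 3*((f + f)*(C + 3)) = -12 + 3*((2*f)*(3 + C)) = -12 + 3*(2*f*(3 + C)) = -12 + 6*f*(3 + C))
s(B) = 2*B*(4 + B) (s(B) = (4 + B)*(2*B) = 2*B*(4 + B))
(30 + s(-3))*D(-6, 3) = (30 + 2*(-3)*(4 - 3))*(-12 + 18*(-6) + 6*3*(-6)) = (30 + 2*(-3)*1)*(-12 - 108 - 108) = (30 - 6)*(-228) = 24*(-228) = -5472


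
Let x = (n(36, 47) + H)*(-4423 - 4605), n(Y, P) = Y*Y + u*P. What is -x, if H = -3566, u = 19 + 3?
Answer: -11158608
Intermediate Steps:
u = 22
n(Y, P) = Y² + 22*P (n(Y, P) = Y*Y + 22*P = Y² + 22*P)
x = 11158608 (x = ((36² + 22*47) - 3566)*(-4423 - 4605) = ((1296 + 1034) - 3566)*(-9028) = (2330 - 3566)*(-9028) = -1236*(-9028) = 11158608)
-x = -1*11158608 = -11158608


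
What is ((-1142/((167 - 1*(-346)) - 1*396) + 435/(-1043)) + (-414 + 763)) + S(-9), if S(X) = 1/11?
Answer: 454937029/1342341 ≈ 338.91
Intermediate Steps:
S(X) = 1/11
((-1142/((167 - 1*(-346)) - 1*396) + 435/(-1043)) + (-414 + 763)) + S(-9) = ((-1142/((167 - 1*(-346)) - 1*396) + 435/(-1043)) + (-414 + 763)) + 1/11 = ((-1142/((167 + 346) - 396) + 435*(-1/1043)) + 349) + 1/11 = ((-1142/(513 - 396) - 435/1043) + 349) + 1/11 = ((-1142/117 - 435/1043) + 349) + 1/11 = (-1242001/122031 + 349) + 1/11 = 41346818/122031 + 1/11 = 454937029/1342341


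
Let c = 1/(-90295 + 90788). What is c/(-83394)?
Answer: -1/41113242 ≈ -2.4323e-8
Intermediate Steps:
c = 1/493 ≈ 0.0020284
c/(-83394) = (1/493)/(-83394) = (1/493)*(-1/83394) = -1/41113242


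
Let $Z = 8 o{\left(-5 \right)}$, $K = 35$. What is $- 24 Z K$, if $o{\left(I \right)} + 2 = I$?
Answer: $47040$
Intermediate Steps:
$o{\left(I \right)} = -2 + I$
$Z = -56$ ($Z = 8 \left(-2 - 5\right) = 8 \left(-7\right) = -56$)
$- 24 Z K = \left(-24\right) \left(-56\right) 35 = 1344 \cdot 35 = 47040$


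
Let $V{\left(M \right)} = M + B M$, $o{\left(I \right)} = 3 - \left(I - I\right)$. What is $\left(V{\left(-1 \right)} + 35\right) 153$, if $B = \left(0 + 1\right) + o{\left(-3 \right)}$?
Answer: $4590$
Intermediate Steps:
$o{\left(I \right)} = 3$ ($o{\left(I \right)} = 3 - 0 = 3 + 0 = 3$)
$B = 4$ ($B = \left(0 + 1\right) + 3 = 1 + 3 = 4$)
$V{\left(M \right)} = 5 M$ ($V{\left(M \right)} = M + 4 M = 5 M$)
$\left(V{\left(-1 \right)} + 35\right) 153 = \left(5 \left(-1\right) + 35\right) 153 = \left(-5 + 35\right) 153 = 30 \cdot 153 = 4590$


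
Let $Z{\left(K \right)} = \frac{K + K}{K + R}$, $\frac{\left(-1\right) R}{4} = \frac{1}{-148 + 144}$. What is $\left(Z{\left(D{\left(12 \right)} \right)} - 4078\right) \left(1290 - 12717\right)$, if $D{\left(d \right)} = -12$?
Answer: $\frac{512318118}{11} \approx 4.6574 \cdot 10^{7}$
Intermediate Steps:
$R = 1$ ($R = - \frac{4}{-148 + 144} = - \frac{4}{-4} = \left(-4\right) \left(- \frac{1}{4}\right) = 1$)
$Z{\left(K \right)} = \frac{2 K}{1 + K}$ ($Z{\left(K \right)} = \frac{K + K}{K + 1} = \frac{2 K}{1 + K}$)
$\left(Z{\left(D{\left(12 \right)} \right)} - 4078\right) \left(1290 - 12717\right) = \left(2 \left(-12\right) \frac{1}{1 - 12} - 4078\right) \left(1290 - 12717\right) = \left(2 \left(-12\right) \frac{1}{-11} - 4078\right) \left(-11427\right) = \left(2 \left(-12\right) \left(- \frac{1}{11}\right) - 4078\right) \left(-11427\right) = \left(\frac{24}{11} - 4078\right) \left(-11427\right) = \left(- \frac{44834}{11}\right) \left(-11427\right) = \frac{512318118}{11}$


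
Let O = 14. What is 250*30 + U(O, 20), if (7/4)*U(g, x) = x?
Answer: 52580/7 ≈ 7511.4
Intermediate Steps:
U(g, x) = 4*x/7
250*30 + U(O, 20) = 250*30 + (4/7)*20 = 7500 + 80/7 = 52580/7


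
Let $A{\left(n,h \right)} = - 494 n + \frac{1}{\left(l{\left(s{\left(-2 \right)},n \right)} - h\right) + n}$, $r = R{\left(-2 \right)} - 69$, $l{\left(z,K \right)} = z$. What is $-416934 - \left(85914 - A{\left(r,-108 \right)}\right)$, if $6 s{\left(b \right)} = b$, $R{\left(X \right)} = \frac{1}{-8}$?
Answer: $- \frac{1734190829}{3700} \approx -4.687 \cdot 10^{5}$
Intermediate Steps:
$R{\left(X \right)} = - \frac{1}{8}$
$s{\left(b \right)} = \frac{b}{6}$
$r = - \frac{553}{8}$ ($r = - \frac{1}{8} - 69 = - \frac{553}{8} \approx -69.125$)
$A{\left(n,h \right)} = \frac{1}{- \frac{1}{3} + n - h} - 494 n$ ($A{\left(n,h \right)} = - 494 n + \frac{1}{\left(\frac{1}{6} \left(-2\right) - h\right) + n} = - 494 n + \frac{1}{\left(- \frac{1}{3} - h\right) + n} = - 494 n + \frac{1}{- \frac{1}{3} + n - h} = \frac{1}{- \frac{1}{3} + n - h} - 494 n$)
$-416934 - \left(85914 - A{\left(r,-108 \right)}\right) = -416934 - \left(85914 - \frac{-3 - - \frac{136591}{4} + 1482 \left(- \frac{553}{8}\right)^{2} - \left(-160056\right) \left(- \frac{553}{8}\right)}{1 - - \frac{1659}{8} + 3 \left(-108\right)}\right) = -416934 - \left(85914 - \frac{-3 + \frac{136591}{4} + 1482 \cdot \frac{305809}{64} - 11063871}{1 + \frac{1659}{8} - 324}\right) = -416934 - \left(85914 - \frac{-3 + \frac{136591}{4} + \frac{226604469}{32} - 11063871}{- \frac{925}{8}}\right) = -416934 - \left(85914 - \left(- \frac{8}{925}\right) \left(- \frac{126346771}{32}\right)\right) = -416934 - \left(85914 - \frac{126346771}{3700}\right) = -416934 - \frac{191535029}{3700} = - \frac{1734190829}{3700}$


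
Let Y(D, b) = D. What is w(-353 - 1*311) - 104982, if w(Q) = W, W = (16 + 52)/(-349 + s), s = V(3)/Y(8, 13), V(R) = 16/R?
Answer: -109706394/1045 ≈ -1.0498e+5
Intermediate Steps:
s = 2/3 (s = (16/3)/8 = (16*(1/3))*(1/8) = (16/3)*(1/8) = 2/3 ≈ 0.66667)
W = -204/1045 (W = (16 + 52)/(-349 + 2/3) = 68/(-1045/3) = 68*(-3/1045) = -204/1045 ≈ -0.19522)
w(Q) = -204/1045
w(-353 - 1*311) - 104982 = -204/1045 - 104982 = -109706394/1045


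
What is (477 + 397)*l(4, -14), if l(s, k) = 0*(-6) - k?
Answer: 12236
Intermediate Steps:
l(s, k) = -k (l(s, k) = 0 - k = -k)
(477 + 397)*l(4, -14) = (477 + 397)*(-1*(-14)) = 874*14 = 12236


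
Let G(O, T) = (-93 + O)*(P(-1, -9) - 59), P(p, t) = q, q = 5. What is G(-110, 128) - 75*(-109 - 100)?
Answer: 26637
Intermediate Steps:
P(p, t) = 5
G(O, T) = 5022 - 54*O (G(O, T) = (-93 + O)*(5 - 59) = (-93 + O)*(-54) = 5022 - 54*O)
G(-110, 128) - 75*(-109 - 100) = (5022 - 54*(-110)) - 75*(-109 - 100) = (5022 + 5940) - 75*(-209) = 10962 + 15675 = 26637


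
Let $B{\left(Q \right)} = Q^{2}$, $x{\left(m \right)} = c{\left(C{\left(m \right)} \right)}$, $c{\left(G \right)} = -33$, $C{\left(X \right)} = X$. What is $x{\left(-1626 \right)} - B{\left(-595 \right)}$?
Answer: $-354058$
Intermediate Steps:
$x{\left(m \right)} = -33$
$x{\left(-1626 \right)} - B{\left(-595 \right)} = -33 - \left(-595\right)^{2} = -33 - 354025 = -354058$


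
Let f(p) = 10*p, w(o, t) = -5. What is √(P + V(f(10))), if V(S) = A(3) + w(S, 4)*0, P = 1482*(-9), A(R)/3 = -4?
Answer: 5*I*√534 ≈ 115.54*I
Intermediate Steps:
A(R) = -12 (A(R) = 3*(-4) = -12)
P = -13338
V(S) = -12 (V(S) = -12 - 5*0 = -12 + 0 = -12)
√(P + V(f(10))) = √(-13338 - 12) = √(-13350) = 5*I*√534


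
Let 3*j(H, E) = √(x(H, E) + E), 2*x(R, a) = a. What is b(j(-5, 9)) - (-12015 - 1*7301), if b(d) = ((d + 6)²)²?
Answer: 83753/4 + 450*√6 ≈ 22041.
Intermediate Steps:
x(R, a) = a/2
j(H, E) = √6*√E/6 (j(H, E) = √(E/2 + E)/3 = √(3*E/2)/3 = (√6*√E/2)/3 = √6*√E/6)
b(d) = (6 + d)⁴ (b(d) = ((6 + d)²)² = (6 + d)⁴)
b(j(-5, 9)) - (-12015 - 1*7301) = (6 + √6*√9/6)⁴ - (-12015 - 1*7301) = (6 + (⅙)*√6*3)⁴ - (-12015 - 7301) = (6 + √6/2)⁴ - 1*(-19316) = (6 + √6/2)⁴ + 19316 = 19316 + (6 + √6/2)⁴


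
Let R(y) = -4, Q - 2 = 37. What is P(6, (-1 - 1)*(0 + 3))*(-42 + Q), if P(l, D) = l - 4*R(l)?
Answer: -66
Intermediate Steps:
Q = 39 (Q = 2 + 37 = 39)
P(l, D) = 16 + l (P(l, D) = l - 4*(-4) = l + 16 = 16 + l)
P(6, (-1 - 1)*(0 + 3))*(-42 + Q) = (16 + 6)*(-42 + 39) = 22*(-3) = -66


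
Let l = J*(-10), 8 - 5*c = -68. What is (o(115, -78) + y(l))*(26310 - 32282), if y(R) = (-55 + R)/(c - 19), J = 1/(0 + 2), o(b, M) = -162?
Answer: 16590216/19 ≈ 8.7317e+5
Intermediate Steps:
c = 76/5 (c = 8/5 - ⅕*(-68) = 8/5 + 68/5 = 76/5 ≈ 15.200)
J = ½ (J = 1/2 = ½ ≈ 0.50000)
l = -5 (l = (½)*(-10) = -5)
y(R) = 275/19 - 5*R/19 (y(R) = (-55 + R)/(76/5 - 19) = (-55 + R)/(-19/5) = (-55 + R)*(-5/19) = 275/19 - 5*R/19)
(o(115, -78) + y(l))*(26310 - 32282) = (-162 + (275/19 - 5/19*(-5)))*(26310 - 32282) = (-162 + (275/19 + 25/19))*(-5972) = (-162 + 300/19)*(-5972) = -2778/19*(-5972) = 16590216/19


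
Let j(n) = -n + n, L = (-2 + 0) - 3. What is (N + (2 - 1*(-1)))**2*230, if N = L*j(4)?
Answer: 2070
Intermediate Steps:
L = -5 (L = -2 - 3 = -5)
j(n) = 0
N = 0 (N = -5*0 = 0)
(N + (2 - 1*(-1)))**2*230 = (0 + (2 - 1*(-1)))**2*230 = (0 + (2 + 1))**2*230 = (0 + 3)**2*230 = 3**2*230 = 9*230 = 2070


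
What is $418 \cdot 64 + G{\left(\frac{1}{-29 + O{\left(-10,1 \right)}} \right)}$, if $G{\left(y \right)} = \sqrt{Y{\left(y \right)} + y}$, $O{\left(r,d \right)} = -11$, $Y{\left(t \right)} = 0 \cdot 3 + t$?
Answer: $26752 + \frac{i \sqrt{5}}{10} \approx 26752.0 + 0.22361 i$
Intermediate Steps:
$Y{\left(t \right)} = t$ ($Y{\left(t \right)} = 0 + t = t$)
$G{\left(y \right)} = \sqrt{2} \sqrt{y}$ ($G{\left(y \right)} = \sqrt{y + y} = \sqrt{2 y} = \sqrt{2} \sqrt{y}$)
$418 \cdot 64 + G{\left(\frac{1}{-29 + O{\left(-10,1 \right)}} \right)} = 418 \cdot 64 + \sqrt{2} \sqrt{\frac{1}{-29 - 11}} = 26752 + \sqrt{2} \sqrt{\frac{1}{-40}} = 26752 + \sqrt{2} \sqrt{- \frac{1}{40}} = 26752 + \sqrt{2} \frac{i \sqrt{10}}{20} = 26752 + \frac{i \sqrt{5}}{10}$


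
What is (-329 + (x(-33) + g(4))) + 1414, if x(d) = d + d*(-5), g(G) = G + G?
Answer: 1225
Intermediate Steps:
g(G) = 2*G
x(d) = -4*d (x(d) = d - 5*d = -4*d)
(-329 + (x(-33) + g(4))) + 1414 = (-329 + (-4*(-33) + 2*4)) + 1414 = (-329 + (132 + 8)) + 1414 = (-329 + 140) + 1414 = -189 + 1414 = 1225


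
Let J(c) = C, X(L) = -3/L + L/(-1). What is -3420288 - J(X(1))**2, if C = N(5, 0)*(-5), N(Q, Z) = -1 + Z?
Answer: -3420313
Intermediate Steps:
X(L) = -L - 3/L (X(L) = -3/L + L*(-1) = -3/L - L = -L - 3/L)
C = 5 (C = (-1 + 0)*(-5) = -1*(-5) = 5)
J(c) = 5
-3420288 - J(X(1))**2 = -3420288 - 1*5**2 = -3420288 - 1*25 = -3420288 - 25 = -3420313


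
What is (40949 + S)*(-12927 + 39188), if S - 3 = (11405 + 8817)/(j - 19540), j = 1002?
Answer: 9967992209997/9269 ≈ 1.0754e+9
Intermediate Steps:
S = 17696/9269 (S = 3 + (11405 + 8817)/(1002 - 19540) = 3 + 20222/(-18538) = 3 + 20222*(-1/18538) = 3 - 10111/9269 = 17696/9269 ≈ 1.9092)
(40949 + S)*(-12927 + 39188) = (40949 + 17696/9269)*(-12927 + 39188) = (379573977/9269)*26261 = 9967992209997/9269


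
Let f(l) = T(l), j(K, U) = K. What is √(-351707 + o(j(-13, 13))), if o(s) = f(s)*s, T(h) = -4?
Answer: I*√351655 ≈ 593.0*I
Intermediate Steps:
f(l) = -4
o(s) = -4*s
√(-351707 + o(j(-13, 13))) = √(-351707 - 4*(-13)) = √(-351707 + 52) = √(-351655) = I*√351655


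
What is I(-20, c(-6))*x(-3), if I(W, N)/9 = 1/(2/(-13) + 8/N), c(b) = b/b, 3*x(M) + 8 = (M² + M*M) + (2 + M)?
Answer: 117/34 ≈ 3.4412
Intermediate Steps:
x(M) = -2 + M/3 + 2*M²/3 (x(M) = -8/3 + ((M² + M*M) + (2 + M))/3 = -8/3 + ((M² + M²) + (2 + M))/3 = -8/3 + (2*M² + (2 + M))/3 = -8/3 + (2 + M + 2*M²)/3 = -8/3 + (⅔ + M/3 + 2*M²/3) = -2 + M/3 + 2*M²/3)
c(b) = 1
I(W, N) = 9/(-2/13 + 8/N) (I(W, N) = 9/(2/(-13) + 8/N) = 9/(2*(-1/13) + 8/N) = 9/(-2/13 + 8/N))
I(-20, c(-6))*x(-3) = (-117*1/(-104 + 2*1))*(-2 + (⅓)*(-3) + (⅔)*(-3)²) = (-117*1/(-104 + 2))*(-2 - 1 + (⅔)*9) = (-117*1/(-102))*(-2 - 1 + 6) = -117*1*(-1/102)*3 = (39/34)*3 = 117/34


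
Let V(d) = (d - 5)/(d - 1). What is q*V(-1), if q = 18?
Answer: 54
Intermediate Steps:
V(d) = (-5 + d)/(-1 + d)
q*V(-1) = 18*((-5 - 1)/(-1 - 1)) = 18*(-6/(-2)) = 18*(-½*(-6)) = 18*3 = 54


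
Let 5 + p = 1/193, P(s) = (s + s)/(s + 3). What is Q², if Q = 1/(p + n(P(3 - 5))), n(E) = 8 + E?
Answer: 37249/36864 ≈ 1.0104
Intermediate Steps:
P(s) = 2*s/(3 + s) (P(s) = (2*s)/(3 + s) = 2*s/(3 + s))
p = -964/193 (p = -5 + 1/193 = -964/193 ≈ -4.9948)
Q = -193/192 (Q = 1/(-964/193 + (8 + 2*(3 - 5)/(3 + (3 - 5)))) = 1/(-964/193 + (8 + 2*(-2)/(3 - 2))) = 1/(-964/193 + (8 + 2*(-2)/1)) = 1/(-964/193 + (8 + 2*(-2)*1)) = 1/(-964/193 + (8 - 4)) = 1/(-964/193 + 4) = 1/(-192/193) = -193/192 ≈ -1.0052)
Q² = (-193/192)² = 37249/36864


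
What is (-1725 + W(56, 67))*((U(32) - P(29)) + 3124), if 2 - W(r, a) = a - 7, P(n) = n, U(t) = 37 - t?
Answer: -5527300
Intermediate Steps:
W(r, a) = 9 - a (W(r, a) = 2 - (a - 7) = 2 - (-7 + a) = 2 + (7 - a) = 9 - a)
(-1725 + W(56, 67))*((U(32) - P(29)) + 3124) = (-1725 + (9 - 1*67))*(((37 - 1*32) - 1*29) + 3124) = (-1725 + (9 - 67))*(((37 - 32) - 29) + 3124) = (-1725 - 58)*((5 - 29) + 3124) = -1783*(-24 + 3124) = -1783*3100 = -5527300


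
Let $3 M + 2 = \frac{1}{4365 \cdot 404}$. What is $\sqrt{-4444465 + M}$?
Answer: $\frac{i \sqrt{3455340023169680145}}{881730} \approx 2108.2 i$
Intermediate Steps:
$M = - \frac{3526919}{5290380}$ ($M = - \frac{2}{3} + \frac{1}{3 \cdot 4365 \cdot 404} = - \frac{2}{3} + \frac{1}{3 \cdot 1763460} = - \frac{2}{3} + \frac{1}{3} \cdot \frac{1}{1763460} = - \frac{2}{3} + \frac{1}{5290380} = - \frac{3526919}{5290380} \approx -0.66667$)
$\sqrt{-4444465 + M} = \sqrt{-4444465 - \frac{3526919}{5290380}} = \sqrt{- \frac{23512912273619}{5290380}} = \frac{i \sqrt{3455340023169680145}}{881730}$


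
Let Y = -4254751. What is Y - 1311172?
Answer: -5565923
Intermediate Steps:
Y - 1311172 = -4254751 - 1311172 = -5565923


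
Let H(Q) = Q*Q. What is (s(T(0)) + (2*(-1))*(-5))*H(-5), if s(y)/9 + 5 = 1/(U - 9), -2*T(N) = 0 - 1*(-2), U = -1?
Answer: -1795/2 ≈ -897.50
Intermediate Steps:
T(N) = -1 (T(N) = -(0 - 1*(-2))/2 = -(0 + 2)/2 = -1/2*2 = -1)
s(y) = -459/10 (s(y) = -45 + 9/(-1 - 9) = -45 + 9/(-10) = -45 + 9*(-1/10) = -45 - 9/10 = -459/10)
H(Q) = Q**2
(s(T(0)) + (2*(-1))*(-5))*H(-5) = (-459/10 + (2*(-1))*(-5))*(-5)**2 = (-459/10 - 2*(-5))*25 = (-459/10 + 10)*25 = -359/10*25 = -1795/2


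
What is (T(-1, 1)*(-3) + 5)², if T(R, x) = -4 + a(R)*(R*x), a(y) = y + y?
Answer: 121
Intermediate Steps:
a(y) = 2*y
T(R, x) = -4 + 2*x*R² (T(R, x) = -4 + (2*R)*(R*x) = -4 + 2*x*R²)
(T(-1, 1)*(-3) + 5)² = ((-4 + 2*1*(-1)²)*(-3) + 5)² = ((-4 + 2*1*1)*(-3) + 5)² = ((-4 + 2)*(-3) + 5)² = (-2*(-3) + 5)² = (6 + 5)² = 11² = 121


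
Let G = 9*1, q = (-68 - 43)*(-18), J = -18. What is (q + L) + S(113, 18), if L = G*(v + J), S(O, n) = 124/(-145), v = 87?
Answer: 379631/145 ≈ 2618.1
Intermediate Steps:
S(O, n) = -124/145 (S(O, n) = 124*(-1/145) = -124/145)
q = 1998 (q = -111*(-18) = 1998)
G = 9
L = 621 (L = 9*(87 - 18) = 9*69 = 621)
(q + L) + S(113, 18) = (1998 + 621) - 124/145 = 2619 - 124/145 = 379631/145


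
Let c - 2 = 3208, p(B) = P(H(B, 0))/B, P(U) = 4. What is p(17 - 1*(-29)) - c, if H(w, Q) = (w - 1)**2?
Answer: -73828/23 ≈ -3209.9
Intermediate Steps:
H(w, Q) = (-1 + w)**2
p(B) = 4/B
c = 3210 (c = 2 + 3208 = 3210)
p(17 - 1*(-29)) - c = 4/(17 - 1*(-29)) - 1*3210 = 4/(17 + 29) - 3210 = 4/46 - 3210 = 4*(1/46) - 3210 = 2/23 - 3210 = -73828/23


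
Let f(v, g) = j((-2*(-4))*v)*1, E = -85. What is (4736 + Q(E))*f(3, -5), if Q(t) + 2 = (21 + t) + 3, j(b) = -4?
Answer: -18692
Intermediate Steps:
f(v, g) = -4 (f(v, g) = -4*1 = -4)
Q(t) = 22 + t (Q(t) = -2 + ((21 + t) + 3) = -2 + (24 + t) = 22 + t)
(4736 + Q(E))*f(3, -5) = (4736 + (22 - 85))*(-4) = (4736 - 63)*(-4) = 4673*(-4) = -18692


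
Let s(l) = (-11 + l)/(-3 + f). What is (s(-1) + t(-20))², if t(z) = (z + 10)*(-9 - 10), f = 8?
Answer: 879844/25 ≈ 35194.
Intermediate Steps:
t(z) = -190 - 19*z (t(z) = (10 + z)*(-19) = -190 - 19*z)
s(l) = -11/5 + l/5 (s(l) = (-11 + l)/(-3 + 8) = (-11 + l)/5 = (-11 + l)*(⅕) = -11/5 + l/5)
(s(-1) + t(-20))² = ((-11/5 + (⅕)*(-1)) + (-190 - 19*(-20)))² = ((-11/5 - ⅕) + (-190 + 380))² = (-12/5 + 190)² = (938/5)² = 879844/25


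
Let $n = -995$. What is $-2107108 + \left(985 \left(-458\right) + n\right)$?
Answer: $-2559233$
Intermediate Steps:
$-2107108 + \left(985 \left(-458\right) + n\right) = -2107108 + \left(985 \left(-458\right) - 995\right) = -2107108 - 452125 = -2559233$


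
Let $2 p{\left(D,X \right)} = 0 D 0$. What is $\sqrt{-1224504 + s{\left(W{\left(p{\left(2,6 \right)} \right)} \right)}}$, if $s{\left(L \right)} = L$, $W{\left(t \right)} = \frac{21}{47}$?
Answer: $\frac{i \sqrt{2704928349}}{47} \approx 1106.6 i$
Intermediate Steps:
$p{\left(D,X \right)} = 0$ ($p{\left(D,X \right)} = \frac{0 D 0}{2} = \frac{0 \cdot 0}{2} = \frac{1}{2} \cdot 0 = 0$)
$W{\left(t \right)} = \frac{21}{47}$ ($W{\left(t \right)} = 21 \cdot \frac{1}{47} = \frac{21}{47}$)
$\sqrt{-1224504 + s{\left(W{\left(p{\left(2,6 \right)} \right)} \right)}} = \sqrt{-1224504 + \frac{21}{47}} = \sqrt{- \frac{57551667}{47}} = \frac{i \sqrt{2704928349}}{47}$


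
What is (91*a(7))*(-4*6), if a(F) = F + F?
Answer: -30576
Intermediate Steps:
a(F) = 2*F
(91*a(7))*(-4*6) = (91*(2*7))*(-4*6) = (91*14)*(-24) = 1274*(-24) = -30576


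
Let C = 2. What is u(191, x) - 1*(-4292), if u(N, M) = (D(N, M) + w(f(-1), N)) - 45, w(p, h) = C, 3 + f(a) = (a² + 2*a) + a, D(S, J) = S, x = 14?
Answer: 4440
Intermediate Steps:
f(a) = -3 + a² + 3*a (f(a) = -3 + ((a² + 2*a) + a) = -3 + (a² + 3*a) = -3 + a² + 3*a)
w(p, h) = 2
u(N, M) = -43 + N (u(N, M) = (N + 2) - 45 = (2 + N) - 45 = -43 + N)
u(191, x) - 1*(-4292) = (-43 + 191) - 1*(-4292) = 148 + 4292 = 4440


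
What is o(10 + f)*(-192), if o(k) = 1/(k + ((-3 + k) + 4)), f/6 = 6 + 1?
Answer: -64/35 ≈ -1.8286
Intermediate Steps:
f = 42 (f = 6*(6 + 1) = 6*7 = 42)
o(k) = 1/(1 + 2*k) (o(k) = 1/(k + (1 + k)) = 1/(1 + 2*k))
o(10 + f)*(-192) = -192/(1 + 2*(10 + 42)) = -192/(1 + 2*52) = -192/(1 + 104) = -192/105 = (1/105)*(-192) = -64/35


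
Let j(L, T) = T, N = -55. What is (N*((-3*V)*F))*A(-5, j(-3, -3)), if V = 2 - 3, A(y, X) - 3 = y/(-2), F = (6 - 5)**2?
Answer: -1815/2 ≈ -907.50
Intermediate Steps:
F = 1 (F = 1**2 = 1)
A(y, X) = 3 - y/2 (A(y, X) = 3 + y/(-2) = 3 + y*(-1/2) = 3 - y/2)
V = -1
(N*((-3*V)*F))*A(-5, j(-3, -3)) = (-55*(-3*(-1)))*(3 - 1/2*(-5)) = (-165)*(3 + 5/2) = -55*3*(11/2) = -165*11/2 = -1815/2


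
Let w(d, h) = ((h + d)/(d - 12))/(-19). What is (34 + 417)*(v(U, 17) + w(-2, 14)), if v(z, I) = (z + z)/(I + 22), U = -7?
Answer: -734228/5187 ≈ -141.55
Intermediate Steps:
v(z, I) = 2*z/(22 + I) (v(z, I) = (2*z)/(22 + I) = 2*z/(22 + I))
w(d, h) = -(d + h)/(19*(-12 + d)) (w(d, h) = ((d + h)/(-12 + d))*(-1/19) = -(d + h)/(19*(-12 + d)))
(34 + 417)*(v(U, 17) + w(-2, 14)) = (34 + 417)*(2*(-7)/(22 + 17) + (-1*(-2) - 1*14)/(19*(-12 - 2))) = 451*(2*(-7)/39 + (1/19)*(2 - 14)/(-14)) = 451*(2*(-7)*(1/39) + (1/19)*(-1/14)*(-12)) = 451*(-14/39 + 6/133) = 451*(-1628/5187) = -734228/5187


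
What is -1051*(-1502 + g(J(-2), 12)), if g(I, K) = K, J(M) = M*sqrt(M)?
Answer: 1565990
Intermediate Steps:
J(M) = M**(3/2)
-1051*(-1502 + g(J(-2), 12)) = -1051*(-1502 + 12) = -1051*(-1490) = 1565990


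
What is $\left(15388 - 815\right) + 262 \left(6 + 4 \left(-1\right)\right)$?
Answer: $15097$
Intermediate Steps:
$\left(15388 - 815\right) + 262 \left(6 + 4 \left(-1\right)\right) = 14573 + 262 \left(6 - 4\right) = 14573 + 262 \cdot 2 = 14573 + 524 = 15097$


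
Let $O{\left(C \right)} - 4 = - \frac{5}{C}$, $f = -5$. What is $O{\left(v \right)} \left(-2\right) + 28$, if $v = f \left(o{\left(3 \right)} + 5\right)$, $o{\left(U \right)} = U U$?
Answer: $\frac{139}{7} \approx 19.857$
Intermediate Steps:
$o{\left(U \right)} = U^{2}$
$v = -70$ ($v = - 5 \left(3^{2} + 5\right) = - 5 \left(9 + 5\right) = \left(-5\right) 14 = -70$)
$O{\left(C \right)} = 4 - \frac{5}{C}$
$O{\left(v \right)} \left(-2\right) + 28 = \left(4 - \frac{5}{-70}\right) \left(-2\right) + 28 = \left(4 - - \frac{1}{14}\right) \left(-2\right) + 28 = \left(4 + \frac{1}{14}\right) \left(-2\right) + 28 = \frac{57}{14} \left(-2\right) + 28 = - \frac{57}{7} + 28 = \frac{139}{7}$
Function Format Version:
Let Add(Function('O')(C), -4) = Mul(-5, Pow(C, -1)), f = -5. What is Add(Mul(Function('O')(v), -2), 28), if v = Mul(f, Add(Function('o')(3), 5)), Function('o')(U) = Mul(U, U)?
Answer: Rational(139, 7) ≈ 19.857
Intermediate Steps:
Function('o')(U) = Pow(U, 2)
v = -70 (v = Mul(-5, Add(Pow(3, 2), 5)) = Mul(-5, Add(9, 5)) = Mul(-5, 14) = -70)
Function('O')(C) = Add(4, Mul(-5, Pow(C, -1)))
Add(Mul(Function('O')(v), -2), 28) = Add(Mul(Add(4, Mul(-5, Pow(-70, -1))), -2), 28) = Add(Mul(Add(4, Mul(-5, Rational(-1, 70))), -2), 28) = Add(Mul(Add(4, Rational(1, 14)), -2), 28) = Add(Mul(Rational(57, 14), -2), 28) = Add(Rational(-57, 7), 28) = Rational(139, 7)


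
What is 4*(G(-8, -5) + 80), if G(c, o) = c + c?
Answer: 256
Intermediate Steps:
G(c, o) = 2*c
4*(G(-8, -5) + 80) = 4*(2*(-8) + 80) = 4*(-16 + 80) = 4*64 = 256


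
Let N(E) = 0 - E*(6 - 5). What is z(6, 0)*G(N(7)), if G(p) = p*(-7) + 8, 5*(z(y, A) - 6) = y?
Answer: 2052/5 ≈ 410.40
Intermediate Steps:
z(y, A) = 6 + y/5
N(E) = -E (N(E) = 0 - E = -E)
G(p) = 8 - 7*p (G(p) = -7*p + 8 = 8 - 7*p)
z(6, 0)*G(N(7)) = (6 + (1/5)*6)*(8 - (-7)*7) = (6 + 6/5)*(8 - 7*(-7)) = 36*(8 + 49)/5 = (36/5)*57 = 2052/5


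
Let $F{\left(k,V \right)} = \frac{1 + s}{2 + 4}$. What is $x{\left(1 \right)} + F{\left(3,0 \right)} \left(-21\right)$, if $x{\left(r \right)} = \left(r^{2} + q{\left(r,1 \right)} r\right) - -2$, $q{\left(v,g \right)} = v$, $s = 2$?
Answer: $- \frac{13}{2} \approx -6.5$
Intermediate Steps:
$F{\left(k,V \right)} = \frac{1}{2}$ ($F{\left(k,V \right)} = \frac{1 + 2}{2 + 4} = \frac{3}{6} = 3 \cdot \frac{1}{6} = \frac{1}{2}$)
$x{\left(r \right)} = 2 + 2 r^{2}$ ($x{\left(r \right)} = \left(r^{2} + r r\right) - -2 = \left(r^{2} + r^{2}\right) + \left(-3 + 5\right) = 2 r^{2} + 2 = 2 + 2 r^{2}$)
$x{\left(1 \right)} + F{\left(3,0 \right)} \left(-21\right) = \left(2 + 2 \cdot 1^{2}\right) + \frac{1}{2} \left(-21\right) = \left(2 + 2 \cdot 1\right) - \frac{21}{2} = \left(2 + 2\right) - \frac{21}{2} = 4 - \frac{21}{2} = - \frac{13}{2}$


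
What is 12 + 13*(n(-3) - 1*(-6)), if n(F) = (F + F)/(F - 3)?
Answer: 103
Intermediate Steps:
n(F) = 2*F/(-3 + F) (n(F) = (2*F)/(-3 + F) = 2*F/(-3 + F))
12 + 13*(n(-3) - 1*(-6)) = 12 + 13*(2*(-3)/(-3 - 3) - 1*(-6)) = 12 + 13*(2*(-3)/(-6) + 6) = 12 + 13*(2*(-3)*(-⅙) + 6) = 12 + 13*(1 + 6) = 12 + 13*7 = 12 + 91 = 103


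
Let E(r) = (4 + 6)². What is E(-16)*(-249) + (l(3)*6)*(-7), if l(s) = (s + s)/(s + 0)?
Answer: -24984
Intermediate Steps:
l(s) = 2 (l(s) = (2*s)/s = 2)
E(r) = 100 (E(r) = 10² = 100)
E(-16)*(-249) + (l(3)*6)*(-7) = 100*(-249) + (2*6)*(-7) = -24900 + 12*(-7) = -24900 - 84 = -24984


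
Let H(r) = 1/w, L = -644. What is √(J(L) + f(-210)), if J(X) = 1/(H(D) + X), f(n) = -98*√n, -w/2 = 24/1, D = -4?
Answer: √(-1483824 - 93650129762*I*√210)/30913 ≈ 26.647 - 26.647*I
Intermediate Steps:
w = -48 (w = -48/1 = -48 ≈ -48.000)
H(r) = -1/48 (H(r) = 1/(-48) = -1/48)
J(X) = 1/(-1/48 + X)
√(J(L) + f(-210)) = √(48/(-1 + 48*(-644)) - 98*I*√210) = √(48/(-1 - 30912) - 98*I*√210) = √(48/(-30913) - 98*I*√210) = √(48*(-1/30913) - 98*I*√210) = √(-48/30913 - 98*I*√210)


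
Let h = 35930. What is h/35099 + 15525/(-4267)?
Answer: -391598665/149767433 ≈ -2.6147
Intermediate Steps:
h/35099 + 15525/(-4267) = 35930/35099 + 15525/(-4267) = 35930*(1/35099) + 15525*(-1/4267) = 35930/35099 - 15525/4267 = -391598665/149767433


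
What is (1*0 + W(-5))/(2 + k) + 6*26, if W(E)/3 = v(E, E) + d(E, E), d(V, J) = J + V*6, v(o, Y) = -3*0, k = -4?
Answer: 417/2 ≈ 208.50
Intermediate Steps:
v(o, Y) = 0
d(V, J) = J + 6*V
W(E) = 21*E (W(E) = 3*(0 + (E + 6*E)) = 3*(0 + 7*E) = 3*(7*E) = 21*E)
(1*0 + W(-5))/(2 + k) + 6*26 = (1*0 + 21*(-5))/(2 - 4) + 6*26 = (0 - 105)/(-2) + 156 = -105*(-½) + 156 = 105/2 + 156 = 417/2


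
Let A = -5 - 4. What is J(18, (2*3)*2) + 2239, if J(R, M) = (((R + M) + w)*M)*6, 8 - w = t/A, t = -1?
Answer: 4967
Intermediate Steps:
A = -9
w = 71/9 (w = 8 - (-1)/(-9) = 8 - (-1)*(-1)/9 = 8 - 1*1/9 = 8 - 1/9 = 71/9 ≈ 7.8889)
J(R, M) = 6*M*(71/9 + M + R) (J(R, M) = (((R + M) + 71/9)*M)*6 = (((M + R) + 71/9)*M)*6 = ((71/9 + M + R)*M)*6 = (M*(71/9 + M + R))*6 = 6*M*(71/9 + M + R))
J(18, (2*3)*2) + 2239 = 2*((2*3)*2)*(71 + 9*((2*3)*2) + 9*18)/3 + 2239 = 2*(6*2)*(71 + 9*(6*2) + 162)/3 + 2239 = (2/3)*12*(71 + 9*12 + 162) + 2239 = (2/3)*12*(71 + 108 + 162) + 2239 = (2/3)*12*341 + 2239 = 2728 + 2239 = 4967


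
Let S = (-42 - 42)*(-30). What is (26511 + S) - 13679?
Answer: 15352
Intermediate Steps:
S = 2520 (S = -84*(-30) = 2520)
(26511 + S) - 13679 = (26511 + 2520) - 13679 = 29031 - 13679 = 15352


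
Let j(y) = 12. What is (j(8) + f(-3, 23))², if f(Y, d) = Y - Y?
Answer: 144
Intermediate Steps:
f(Y, d) = 0
(j(8) + f(-3, 23))² = (12 + 0)² = 12² = 144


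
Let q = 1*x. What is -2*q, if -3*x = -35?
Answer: -70/3 ≈ -23.333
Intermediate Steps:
x = 35/3 (x = -⅓*(-35) = 35/3 ≈ 11.667)
q = 35/3 (q = 1*(35/3) = 35/3 ≈ 11.667)
-2*q = -2*35/3 = -70/3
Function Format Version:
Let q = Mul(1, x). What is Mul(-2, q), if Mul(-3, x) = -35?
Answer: Rational(-70, 3) ≈ -23.333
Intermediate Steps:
x = Rational(35, 3) (x = Mul(Rational(-1, 3), -35) = Rational(35, 3) ≈ 11.667)
q = Rational(35, 3) (q = Mul(1, Rational(35, 3)) = Rational(35, 3) ≈ 11.667)
Mul(-2, q) = Mul(-2, Rational(35, 3)) = Rational(-70, 3)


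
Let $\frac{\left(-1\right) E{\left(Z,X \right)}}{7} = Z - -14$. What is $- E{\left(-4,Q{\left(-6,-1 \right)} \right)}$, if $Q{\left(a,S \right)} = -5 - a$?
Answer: $70$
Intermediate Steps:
$E{\left(Z,X \right)} = -98 - 7 Z$ ($E{\left(Z,X \right)} = - 7 \left(Z - -14\right) = - 7 \left(Z + 14\right) = - 7 \left(14 + Z\right) = -98 - 7 Z$)
$- E{\left(-4,Q{\left(-6,-1 \right)} \right)} = - (-98 - -28) = - (-98 + 28) = \left(-1\right) \left(-70\right) = 70$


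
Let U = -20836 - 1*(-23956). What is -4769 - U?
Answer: -7889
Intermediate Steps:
U = 3120 (U = -20836 + 23956 = 3120)
-4769 - U = -4769 - 1*3120 = -4769 - 3120 = -7889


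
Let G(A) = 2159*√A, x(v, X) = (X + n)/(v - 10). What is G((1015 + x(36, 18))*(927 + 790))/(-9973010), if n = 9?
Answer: -2159*√1179307714/259298260 ≈ -0.28593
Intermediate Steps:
x(v, X) = (9 + X)/(-10 + v) (x(v, X) = (X + 9)/(v - 10) = (9 + X)/(-10 + v))
G((1015 + x(36, 18))*(927 + 790))/(-9973010) = (2159*√((1015 + (9 + 18)/(-10 + 36))*(927 + 790)))/(-9973010) = (2159*√((1015 + 27/26)*1717))*(-1/9973010) = (2159*√((26417/26)*1717))*(-1/9973010) = (2159*√(45357989/26))*(-1/9973010) = (2159*(√1179307714/26))*(-1/9973010) = (2159*√1179307714/26)*(-1/9973010) = -2159*√1179307714/259298260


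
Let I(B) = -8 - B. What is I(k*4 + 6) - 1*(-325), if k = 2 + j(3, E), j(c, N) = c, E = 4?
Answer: 291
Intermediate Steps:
k = 5 (k = 2 + 3 = 5)
I(k*4 + 6) - 1*(-325) = (-8 - (5*4 + 6)) - 1*(-325) = (-8 - (20 + 6)) + 325 = (-8 - 1*26) + 325 = (-8 - 26) + 325 = -34 + 325 = 291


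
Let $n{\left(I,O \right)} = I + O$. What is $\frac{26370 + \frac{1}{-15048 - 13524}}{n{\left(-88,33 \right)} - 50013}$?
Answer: $- \frac{753443639}{1430542896} \approx -0.52668$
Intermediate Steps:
$\frac{26370 + \frac{1}{-15048 - 13524}}{n{\left(-88,33 \right)} - 50013} = \frac{26370 + \frac{1}{-15048 - 13524}}{\left(-88 + 33\right) - 50013} = \frac{26370 + \frac{1}{-28572}}{-55 - 50013} = \frac{26370 - \frac{1}{28572}}{-50068} = \frac{753443639}{28572} \left(- \frac{1}{50068}\right) = - \frac{753443639}{1430542896}$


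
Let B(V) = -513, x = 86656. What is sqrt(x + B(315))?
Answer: sqrt(86143) ≈ 293.50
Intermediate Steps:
sqrt(x + B(315)) = sqrt(86656 - 513) = sqrt(86143)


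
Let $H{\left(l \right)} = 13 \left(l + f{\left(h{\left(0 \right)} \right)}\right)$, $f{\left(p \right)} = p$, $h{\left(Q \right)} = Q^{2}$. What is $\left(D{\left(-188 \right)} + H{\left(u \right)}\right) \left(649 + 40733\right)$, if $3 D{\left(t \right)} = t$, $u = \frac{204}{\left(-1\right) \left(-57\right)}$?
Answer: $-667920$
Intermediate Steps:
$u = \frac{68}{19}$ ($u = \frac{204}{57} = 204 \cdot \frac{1}{57} = \frac{68}{19} \approx 3.5789$)
$D{\left(t \right)} = \frac{t}{3}$
$H{\left(l \right)} = 13 l$ ($H{\left(l \right)} = 13 \left(l + 0^{2}\right) = 13 \left(l + 0\right) = 13 l$)
$\left(D{\left(-188 \right)} + H{\left(u \right)}\right) \left(649 + 40733\right) = \left(\frac{1}{3} \left(-188\right) + 13 \cdot \frac{68}{19}\right) \left(649 + 40733\right) = \left(- \frac{188}{3} + \frac{884}{19}\right) 41382 = \left(- \frac{920}{57}\right) 41382 = -667920$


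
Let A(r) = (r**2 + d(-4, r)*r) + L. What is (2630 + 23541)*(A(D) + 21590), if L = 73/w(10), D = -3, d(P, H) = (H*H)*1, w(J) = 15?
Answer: 8470322663/15 ≈ 5.6469e+8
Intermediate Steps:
d(P, H) = H**2 (d(P, H) = H**2*1 = H**2)
L = 73/15 ≈ 4.8667
A(r) = 73/15 + r**2 + r**3 (A(r) = (r**2 + r**2*r) + 73/15 = (r**2 + r**3) + 73/15 = 73/15 + r**2 + r**3)
(2630 + 23541)*(A(D) + 21590) = (2630 + 23541)*((73/15 + (-3)**2 + (-3)**3) + 21590) = 26171*((73/15 + 9 - 27) + 21590) = 26171*(-197/15 + 21590) = 26171*(323653/15) = 8470322663/15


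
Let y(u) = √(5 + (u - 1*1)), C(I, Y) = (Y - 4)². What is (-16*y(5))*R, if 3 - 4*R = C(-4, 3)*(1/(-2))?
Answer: -42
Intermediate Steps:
C(I, Y) = (-4 + Y)²
y(u) = √(4 + u) (y(u) = √(5 + (u - 1)) = √(5 + (-1 + u)) = √(4 + u))
R = 7/8 (R = ¾ - (-4 + 3)²*1/(-2)/4 = ¾ - (-1)²*1*(-½)/4 = ¾ - (-1)/(4*2) = ¾ - ¼*(-½) = ¾ + ⅛ = 7/8 ≈ 0.87500)
(-16*y(5))*R = -16*√(4 + 5)*(7/8) = -16*√9*(7/8) = -16*3*(7/8) = -48*7/8 = -42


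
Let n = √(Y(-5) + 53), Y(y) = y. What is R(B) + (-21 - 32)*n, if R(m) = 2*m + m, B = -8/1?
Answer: -24 - 212*√3 ≈ -391.19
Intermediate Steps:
B = -8 (B = -8*1 = -8)
R(m) = 3*m
n = 4*√3 (n = √(-5 + 53) = √48 = 4*√3 ≈ 6.9282)
R(B) + (-21 - 32)*n = 3*(-8) + (-21 - 32)*(4*√3) = -24 - 212*√3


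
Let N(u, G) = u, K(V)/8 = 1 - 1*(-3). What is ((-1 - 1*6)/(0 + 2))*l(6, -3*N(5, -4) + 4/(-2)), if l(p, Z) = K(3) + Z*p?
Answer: 245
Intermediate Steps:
K(V) = 32 (K(V) = 8*(1 - 1*(-3)) = 8*(1 + 3) = 8*4 = 32)
l(p, Z) = 32 + Z*p
((-1 - 1*6)/(0 + 2))*l(6, -3*N(5, -4) + 4/(-2)) = ((-1 - 1*6)/(0 + 2))*(32 + (-3*5 + 4/(-2))*6) = ((-1 - 6)/2)*(32 + (-15 + 4*(-½))*6) = (-7*½)*(32 + (-15 - 2)*6) = -7*(32 - 17*6)/2 = -7*(32 - 102)/2 = -7/2*(-70) = 245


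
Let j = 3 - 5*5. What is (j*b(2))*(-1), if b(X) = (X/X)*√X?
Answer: 22*√2 ≈ 31.113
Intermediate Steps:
j = -22 (j = 3 - 25 = -22)
b(X) = √X (b(X) = 1*√X = √X)
(j*b(2))*(-1) = -22*√2*(-1) = 22*√2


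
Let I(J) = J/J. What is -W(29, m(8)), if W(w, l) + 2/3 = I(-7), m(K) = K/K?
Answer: -⅓ ≈ -0.33333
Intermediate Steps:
m(K) = 1
I(J) = 1
W(w, l) = ⅓ (W(w, l) = -⅔ + 1 = ⅓)
-W(29, m(8)) = -1*⅓ = -⅓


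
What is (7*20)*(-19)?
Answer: -2660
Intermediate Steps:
(7*20)*(-19) = 140*(-19) = -2660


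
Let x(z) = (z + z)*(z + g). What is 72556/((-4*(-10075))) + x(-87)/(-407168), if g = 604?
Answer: 4145973601/2051108800 ≈ 2.0213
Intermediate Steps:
x(z) = 2*z*(604 + z) (x(z) = (z + z)*(z + 604) = (2*z)*(604 + z) = 2*z*(604 + z))
72556/((-4*(-10075))) + x(-87)/(-407168) = 72556/((-4*(-10075))) + (2*(-87)*(604 - 87))/(-407168) = 72556/40300 + (2*(-87)*517)*(-1/407168) = 72556*(1/40300) - 89958*(-1/407168) = 18139/10075 + 44979/203584 = 4145973601/2051108800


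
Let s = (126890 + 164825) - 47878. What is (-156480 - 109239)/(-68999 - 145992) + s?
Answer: 52423026186/214991 ≈ 2.4384e+5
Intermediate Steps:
s = 243837 (s = 291715 - 47878 = 243837)
(-156480 - 109239)/(-68999 - 145992) + s = (-156480 - 109239)/(-68999 - 145992) + 243837 = -265719/(-214991) + 243837 = -265719*(-1/214991) + 243837 = 265719/214991 + 243837 = 52423026186/214991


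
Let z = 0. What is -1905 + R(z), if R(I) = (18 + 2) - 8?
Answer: -1893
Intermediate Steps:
R(I) = 12 (R(I) = 20 - 8 = 12)
-1905 + R(z) = -1905 + 12 = -1893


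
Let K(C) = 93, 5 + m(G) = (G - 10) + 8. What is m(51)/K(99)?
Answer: 44/93 ≈ 0.47312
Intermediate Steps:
m(G) = -7 + G (m(G) = -5 + ((G - 10) + 8) = -5 + ((-10 + G) + 8) = -5 + (-2 + G) = -7 + G)
m(51)/K(99) = (-7 + 51)/93 = 44*(1/93) = 44/93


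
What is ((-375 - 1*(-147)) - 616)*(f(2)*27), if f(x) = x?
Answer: -45576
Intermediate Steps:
((-375 - 1*(-147)) - 616)*(f(2)*27) = ((-375 - 1*(-147)) - 616)*(2*27) = ((-375 + 147) - 616)*54 = (-228 - 616)*54 = -844*54 = -45576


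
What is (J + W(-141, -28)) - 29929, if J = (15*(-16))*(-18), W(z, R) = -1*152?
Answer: -25761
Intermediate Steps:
W(z, R) = -152
J = 4320 (J = -240*(-18) = 4320)
(J + W(-141, -28)) - 29929 = (4320 - 152) - 29929 = 4168 - 29929 = -25761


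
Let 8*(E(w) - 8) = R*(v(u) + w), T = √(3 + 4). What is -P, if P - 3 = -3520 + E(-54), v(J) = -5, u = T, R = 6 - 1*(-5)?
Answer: 28721/8 ≈ 3590.1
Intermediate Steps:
R = 11 (R = 6 + 5 = 11)
T = √7 ≈ 2.6458
u = √7 ≈ 2.6458
E(w) = 9/8 + 11*w/8 (E(w) = 8 + (11*(-5 + w))/8 = 8 + (-55 + 11*w)/8 = 8 + (-55/8 + 11*w/8) = 9/8 + 11*w/8)
P = -28721/8 (P = 3 + (-3520 + (9/8 + (11/8)*(-54))) = 3 + (-3520 + (9/8 - 297/4)) = 3 + (-3520 - 585/8) = 3 - 28745/8 = -28721/8 ≈ -3590.1)
-P = -1*(-28721/8) = 28721/8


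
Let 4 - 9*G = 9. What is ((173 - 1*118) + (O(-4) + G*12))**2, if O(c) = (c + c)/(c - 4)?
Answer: 21904/9 ≈ 2433.8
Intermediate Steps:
G = -5/9 (G = 4/9 - 1/9*9 = 4/9 - 1 = -5/9 ≈ -0.55556)
O(c) = 2*c/(-4 + c) (O(c) = (2*c)/(-4 + c) = 2*c/(-4 + c))
((173 - 1*118) + (O(-4) + G*12))**2 = ((173 - 1*118) + (2*(-4)/(-4 - 4) - 5/9*12))**2 = ((173 - 118) + (2*(-4)/(-8) - 20/3))**2 = (55 + (2*(-4)*(-1/8) - 20/3))**2 = (55 + (1 - 20/3))**2 = (55 - 17/3)**2 = (148/3)**2 = 21904/9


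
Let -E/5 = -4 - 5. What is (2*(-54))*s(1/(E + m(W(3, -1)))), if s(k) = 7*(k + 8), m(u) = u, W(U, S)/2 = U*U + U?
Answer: -139356/23 ≈ -6059.0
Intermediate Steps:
W(U, S) = 2*U + 2*U**2 (W(U, S) = 2*(U*U + U) = 2*(U**2 + U) = 2*(U + U**2) = 2*U + 2*U**2)
E = 45 (E = -5*(-4 - 5) = -5*(-9) = 45)
s(k) = 56 + 7*k (s(k) = 7*(8 + k) = 56 + 7*k)
(2*(-54))*s(1/(E + m(W(3, -1)))) = (2*(-54))*(56 + 7/(45 + 2*3*(1 + 3))) = -108*(56 + 7/(45 + 2*3*4)) = -108*(56 + 7/(45 + 24)) = -108*(56 + 7/69) = -108*3871/69 = -139356/23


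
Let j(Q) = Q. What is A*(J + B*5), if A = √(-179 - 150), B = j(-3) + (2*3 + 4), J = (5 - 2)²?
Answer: 44*I*√329 ≈ 798.09*I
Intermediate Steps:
J = 9 (J = 3² = 9)
B = 7 (B = -3 + (2*3 + 4) = -3 + (6 + 4) = -3 + 10 = 7)
A = I*√329 (A = √(-329) = I*√329 ≈ 18.138*I)
A*(J + B*5) = (I*√329)*(9 + 7*5) = (I*√329)*(9 + 35) = (I*√329)*44 = 44*I*√329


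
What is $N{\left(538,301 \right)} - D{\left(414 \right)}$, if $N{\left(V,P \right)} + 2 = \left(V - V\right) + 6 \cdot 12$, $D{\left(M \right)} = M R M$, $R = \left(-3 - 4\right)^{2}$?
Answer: $-8398334$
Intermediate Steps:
$R = 49$ ($R = \left(-7\right)^{2} = 49$)
$D{\left(M \right)} = 49 M^{2}$ ($D{\left(M \right)} = M 49 M = 49 M M = 49 M^{2}$)
$N{\left(V,P \right)} = 70$ ($N{\left(V,P \right)} = -2 + \left(\left(V - V\right) + 6 \cdot 12\right) = -2 + \left(0 + 72\right) = -2 + 72 = 70$)
$N{\left(538,301 \right)} - D{\left(414 \right)} = 70 - 49 \cdot 414^{2} = 70 - 49 \cdot 171396 = 70 - 8398404 = -8398334$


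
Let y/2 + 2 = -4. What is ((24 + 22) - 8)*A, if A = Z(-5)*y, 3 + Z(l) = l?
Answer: 3648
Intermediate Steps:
Z(l) = -3 + l
y = -12 (y = -4 + 2*(-4) = -4 - 8 = -12)
A = 96 (A = (-3 - 5)*(-12) = -8*(-12) = 96)
((24 + 22) - 8)*A = ((24 + 22) - 8)*96 = (46 - 8)*96 = 38*96 = 3648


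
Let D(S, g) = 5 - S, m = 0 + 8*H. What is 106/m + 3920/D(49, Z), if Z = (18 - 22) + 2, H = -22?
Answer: -7893/88 ≈ -89.693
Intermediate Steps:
Z = -2 (Z = -4 + 2 = -2)
m = -176 (m = 0 + 8*(-22) = 0 - 176 = -176)
106/m + 3920/D(49, Z) = 106/(-176) + 3920/(5 - 1*49) = 106*(-1/176) + 3920/(5 - 49) = -53/88 + 3920/(-44) = -53/88 + 3920*(-1/44) = -53/88 - 980/11 = -7893/88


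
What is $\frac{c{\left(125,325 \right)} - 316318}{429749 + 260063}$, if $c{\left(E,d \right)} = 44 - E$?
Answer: $- \frac{316399}{689812} \approx -0.45867$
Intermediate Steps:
$\frac{c{\left(125,325 \right)} - 316318}{429749 + 260063} = \frac{\left(44 - 125\right) - 316318}{429749 + 260063} = \frac{\left(44 - 125\right) - 316318}{689812} = \left(-81 - 316318\right) \frac{1}{689812} = \left(-316399\right) \frac{1}{689812} = - \frac{316399}{689812}$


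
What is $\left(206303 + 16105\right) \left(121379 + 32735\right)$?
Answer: $34276186512$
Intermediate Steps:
$\left(206303 + 16105\right) \left(121379 + 32735\right) = 222408 \cdot 154114 = 34276186512$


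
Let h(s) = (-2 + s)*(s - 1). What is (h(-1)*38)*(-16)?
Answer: -3648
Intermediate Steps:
h(s) = (-1 + s)*(-2 + s) (h(s) = (-2 + s)*(-1 + s) = (-1 + s)*(-2 + s))
(h(-1)*38)*(-16) = ((2 + (-1)² - 3*(-1))*38)*(-16) = ((2 + 1 + 3)*38)*(-16) = (6*38)*(-16) = 228*(-16) = -3648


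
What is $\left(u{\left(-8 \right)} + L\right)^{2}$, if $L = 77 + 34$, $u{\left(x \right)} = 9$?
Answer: $14400$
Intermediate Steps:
$L = 111$
$\left(u{\left(-8 \right)} + L\right)^{2} = \left(9 + 111\right)^{2} = 120^{2} = 14400$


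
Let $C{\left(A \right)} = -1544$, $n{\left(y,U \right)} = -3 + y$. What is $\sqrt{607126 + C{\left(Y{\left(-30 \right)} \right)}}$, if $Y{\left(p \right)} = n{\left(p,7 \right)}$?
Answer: $\sqrt{605582} \approx 778.19$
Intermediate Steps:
$Y{\left(p \right)} = -3 + p$
$\sqrt{607126 + C{\left(Y{\left(-30 \right)} \right)}} = \sqrt{607126 - 1544} = \sqrt{605582}$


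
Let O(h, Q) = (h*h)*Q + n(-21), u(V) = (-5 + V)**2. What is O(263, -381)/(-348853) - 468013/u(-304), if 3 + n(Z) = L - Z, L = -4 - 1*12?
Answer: 2352980005058/33308833293 ≈ 70.641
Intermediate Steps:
L = -16 (L = -4 - 12 = -16)
n(Z) = -19 - Z (n(Z) = -3 + (-16 - Z) = -19 - Z)
O(h, Q) = 2 + Q*h**2 (O(h, Q) = (h*h)*Q + (-19 - 1*(-21)) = h**2*Q + (-19 + 21) = Q*h**2 + 2 = 2 + Q*h**2)
O(263, -381)/(-348853) - 468013/u(-304) = (2 - 381*263**2)/(-348853) - 468013/(-5 - 304)**2 = (2 - 381*69169)*(-1/348853) - 468013/((-309)**2) = (2 - 26353389)*(-1/348853) - 468013/95481 = -26353387*(-1/348853) - 468013*1/95481 = 26353387/348853 - 468013/95481 = 2352980005058/33308833293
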